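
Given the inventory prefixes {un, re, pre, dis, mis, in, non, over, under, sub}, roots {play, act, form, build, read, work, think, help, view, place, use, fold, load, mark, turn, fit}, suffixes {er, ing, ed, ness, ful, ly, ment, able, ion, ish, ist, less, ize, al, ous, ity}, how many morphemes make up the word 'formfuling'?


Segmenting 'formfuling' against the inventory:
  'form' -> root (morpheme 1)
  'ful' -> suffix (morpheme 2)
  'ing' -> suffix (morpheme 3)
Total morphemes: 3

3


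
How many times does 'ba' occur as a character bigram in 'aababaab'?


Scanning 'aababaab' for bigram 'ba':
  Position 0: 'aa' -> no
  Position 1: 'ab' -> no
  Position 2: 'ba' -> MATCH
  Position 3: 'ab' -> no
  Position 4: 'ba' -> MATCH
  Position 5: 'aa' -> no
  Position 6: 'ab' -> no
Total matches: 2

2


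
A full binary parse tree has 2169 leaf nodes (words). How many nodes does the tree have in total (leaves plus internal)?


Leaf nodes (terminals): 2169
Internal nodes = n - 1 = 2169 - 1 = 2168
Total = leaves + internal = 2169 + 2168 = 4337

4337


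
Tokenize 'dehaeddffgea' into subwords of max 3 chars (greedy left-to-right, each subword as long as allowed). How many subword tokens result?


'dehaeddffgea' has 12 characters.
Chunking with max size 3:
  Chunk 1: 'deh' (positions 0-2)
  Chunk 2: 'aed' (positions 3-5)
  Chunk 3: 'dff' (positions 6-8)
  Chunk 4: 'gea' (positions 9-11)
Total chunks: ceil(12 / 3) = 4

4


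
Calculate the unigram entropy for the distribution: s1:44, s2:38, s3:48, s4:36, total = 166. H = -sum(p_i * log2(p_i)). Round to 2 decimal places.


Computing entropy H = -sum(p_i * log2(p_i)):
  s1: p = 44/166 = 0.2651, -p*log2(p) = 0.5078
  s2: p = 38/166 = 0.2289, -p*log2(p) = 0.4869
  s3: p = 48/166 = 0.2892, -p*log2(p) = 0.5176
  s4: p = 36/166 = 0.2169, -p*log2(p) = 0.4782
H = sum of terms = 1.9905
Rounded to 2 decimals: 1.99

1.99


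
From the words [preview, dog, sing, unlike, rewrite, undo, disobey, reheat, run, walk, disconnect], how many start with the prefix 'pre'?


Checking each word for prefix 'pre':
  'preview' -> YES, starts with 'pre' (count: 1)
  'dog' -> no (count: 1)
  'sing' -> no (count: 1)
  'unlike' -> no (count: 1)
  'rewrite' -> no (count: 1)
  'undo' -> no (count: 1)
  'disobey' -> no (count: 1)
  'reheat' -> no (count: 1)
  'run' -> no (count: 1)
  'walk' -> no (count: 1)
  'disconnect' -> no (count: 1)
Total with prefix 'pre': 1

1


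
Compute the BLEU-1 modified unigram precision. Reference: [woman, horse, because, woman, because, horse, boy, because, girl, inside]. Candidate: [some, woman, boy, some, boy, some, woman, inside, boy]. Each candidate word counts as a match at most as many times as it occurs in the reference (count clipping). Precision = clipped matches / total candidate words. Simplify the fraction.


Reference word counts: {'because': 3, 'boy': 1, 'girl': 1, 'horse': 2, 'inside': 1, 'woman': 2}
Checking each candidate word (with clipping):
  'some' -> not in reference -> no match (matches: 0)
  'woman' -> in reference (ref count 2, used 1/2) -> match (matches: 1)
  'boy' -> in reference (ref count 1, used 1/1) -> match (matches: 2)
  'some' -> not in reference -> no match (matches: 2)
  'boy' -> ref count 1 already used up (1/1) -> clipped, no match (matches: 2)
  'some' -> not in reference -> no match (matches: 2)
  'woman' -> in reference (ref count 2, used 2/2) -> match (matches: 3)
  'inside' -> in reference (ref count 1, used 1/1) -> match (matches: 4)
  'boy' -> ref count 1 already used up (1/1) -> clipped, no match (matches: 4)
Clipped matches: 4, Candidate length: 9
Precision = 4/9

4/9


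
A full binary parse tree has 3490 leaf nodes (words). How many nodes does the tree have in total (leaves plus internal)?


Leaf nodes (terminals): 3490
Internal nodes = n - 1 = 3490 - 1 = 3489
Total = leaves + internal = 3490 + 3489 = 6979

6979


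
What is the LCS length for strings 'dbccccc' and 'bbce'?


DP table for LCS of 'dbccccc' and 'bbce':
       b  b  c  e
    0  0  0  0  0
  d 0  0  0  0  0
  b 0  1  1  1  1
  c 0  1  1  2  2
  c 0  1  1  2  2
  c 0  1  1  2  2
  c 0  1  1  2  2
  c 0  1  1  2  2
LCS: 'bc'
LCS length = 2

2


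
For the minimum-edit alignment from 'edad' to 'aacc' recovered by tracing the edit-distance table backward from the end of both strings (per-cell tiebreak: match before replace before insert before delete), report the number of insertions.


Edit distance = 4. Backtracking from cell (4, 4) with preference match > replace > insert > delete,
then listing the resulting alignment 'edad' -> 'aacc' left to right:
  Step 1: replace e->a
  Step 2: replace d->a
  Step 3: replace a->c
  Step 4: replace d->c
Total insertions: 0

0


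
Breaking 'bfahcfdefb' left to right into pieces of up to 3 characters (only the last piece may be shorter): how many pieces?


'bfahcfdefb' has 10 characters.
Chunking with max size 3:
  Chunk 1: 'bfa' (positions 0-2)
  Chunk 2: 'hcf' (positions 3-5)
  Chunk 3: 'def' (positions 6-8)
  Chunk 4: 'b' (positions 9-9)
Total chunks: ceil(10 / 3) = 4

4


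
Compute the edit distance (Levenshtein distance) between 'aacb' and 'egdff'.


Building DP table for s1='aacb' (len 4) and s2='egdff' (len 5):
       e  g  d  f  f
    0  1  2  3  4  5
  a 1  1  2  3  4  5
  a 2  2  2  3  4  5
  c 3  3  3  3  4  5
  b 4  4  4  4  4  5
Edit distance = dp[4][5] = 5

5


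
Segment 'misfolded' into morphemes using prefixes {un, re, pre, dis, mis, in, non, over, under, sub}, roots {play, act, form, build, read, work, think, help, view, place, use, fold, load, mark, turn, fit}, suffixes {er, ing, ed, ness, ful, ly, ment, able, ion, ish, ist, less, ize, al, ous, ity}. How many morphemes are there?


Segmenting 'misfolded' against the inventory:
  'mis' -> prefix (morpheme 1)
  'fold' -> root (morpheme 2)
  'ed' -> suffix (morpheme 3)
Total morphemes: 3

3


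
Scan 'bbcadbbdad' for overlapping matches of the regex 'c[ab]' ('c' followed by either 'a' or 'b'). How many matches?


Pattern: c[ab] means 'c' followed by either 'a' or 'b'.
Scanning 'bbcadbbdad' position-by-position:
  Pos 0: window 'bb' -> no
  Pos 1: window 'bc' -> no
  Pos 2: window 'ca' -> MATCH
  Pos 3: window 'ad' -> no
  Pos 4: window 'db' -> no
  Pos 5: window 'bb' -> no
  Pos 6: window 'bd' -> no
  Pos 7: window 'da' -> no
  Pos 8: window 'ad' -> no
  Pos 9: window 'd' -> no
Total matches: 1

1


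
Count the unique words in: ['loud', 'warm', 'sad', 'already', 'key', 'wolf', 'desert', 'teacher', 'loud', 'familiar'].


Listing all tokens and tracking unique types:
  Token 1: 'loud' -> NEW (unique so far: 1)
  Token 2: 'warm' -> NEW (unique so far: 2)
  Token 3: 'sad' -> NEW (unique so far: 3)
  Token 4: 'already' -> NEW (unique so far: 4)
  Token 5: 'key' -> NEW (unique so far: 5)
  Token 6: 'wolf' -> NEW (unique so far: 6)
  Token 7: 'desert' -> NEW (unique so far: 7)
  Token 8: 'teacher' -> NEW (unique so far: 8)
  Token 9: 'loud' -> duplicate (unique so far: 8)
  Token 10: 'familiar' -> NEW (unique so far: 9)
Unique types: ('already', 'desert', 'familiar', 'key', 'loud', 'sad', 'teacher', 'warm', 'wolf')
Vocabulary size: 9

9


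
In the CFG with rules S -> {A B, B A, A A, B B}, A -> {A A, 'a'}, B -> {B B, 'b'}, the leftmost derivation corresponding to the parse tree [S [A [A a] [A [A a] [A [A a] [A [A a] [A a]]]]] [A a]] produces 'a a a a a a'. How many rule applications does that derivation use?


Every bracketed nonterminal node [X ...] in the tree is produced by exactly one rule application.
Reading the tree off as a leftmost derivation:
  Step 1: S  =>  A A   (applied S -> A A)
  Step 2: A A  =>  A A A   (applied A -> A A)
  Step 3: A A A  =>  a A A   (applied A -> a)
  Step 4: a A A  =>  a A A A   (applied A -> A A)
  Step 5: a A A A  =>  a a A A   (applied A -> a)
  Step 6: a a A A  =>  a a A A A   (applied A -> A A)
  Step 7: a a A A A  =>  a a a A A   (applied A -> a)
  Step 8: a a a A A  =>  a a a A A A   (applied A -> A A)
  Step 9: a a a A A A  =>  a a a a A A   (applied A -> a)
  Step 10: a a a a A A  =>  a a a a a A   (applied A -> a)
  Step 11: a a a a a A  =>  a a a a a a   (applied A -> a)
Final yield: a a a a a a
Total rewrite steps: 11

11


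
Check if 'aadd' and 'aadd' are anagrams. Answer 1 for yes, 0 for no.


Sort characters of 'aadd': 'aadd'
Sort characters of 'aadd': 'aadd'
Sorted forms match -> they ARE anagrams
Result: 1

1


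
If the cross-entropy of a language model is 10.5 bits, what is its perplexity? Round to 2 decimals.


Perplexity formula: PP = 2^H
H = 10.5
PP = 2^10.5
Decompose: 2^10.5 = 2^10 * 2^0.5 = 2^10 * sqrt(2)
2^10 = 1024, sqrt(2) ~ 1.4142136
PP ~ 1024 * 1.4142136 = 1448.1547264
Rounded to 2 decimals: 1448.15

1448.15


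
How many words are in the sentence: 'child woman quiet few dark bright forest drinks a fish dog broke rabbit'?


Counting words by splitting on spaces:
  Word 1: 'child'
  Word 2: 'woman'
  Word 3: 'quiet'
  Word 4: 'few'
  Word 5: 'dark'
  Word 6: 'bright'
  Word 7: 'forest'
  Word 8: 'drinks'
  Word 9: 'a'
  Word 10: 'fish'
  Word 11: 'dog'
  Word 12: 'broke'
  Word 13: 'rabbit'
Total words: 13

13


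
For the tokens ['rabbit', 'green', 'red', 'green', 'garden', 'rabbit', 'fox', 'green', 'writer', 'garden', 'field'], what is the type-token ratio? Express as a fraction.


Tokens: 11
Unique types: ('field', 'fox', 'garden', 'green', 'rabbit', 'red', 'writer') = 7
TTR = 7/11
Already in lowest terms.

7/11


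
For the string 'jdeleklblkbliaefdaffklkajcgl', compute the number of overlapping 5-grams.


String 'jdeleklblkbliaefdaffklkajcgl' has length L = 28.
Number of overlapping n-grams = L - n + 1
Substituting: 28 - 5 + 1 = 24

24


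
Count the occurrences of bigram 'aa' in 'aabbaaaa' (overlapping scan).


Scanning 'aabbaaaa' for bigram 'aa':
  Position 0: 'aa' -> MATCH
  Position 1: 'ab' -> no
  Position 2: 'bb' -> no
  Position 3: 'ba' -> no
  Position 4: 'aa' -> MATCH
  Position 5: 'aa' -> MATCH
  Position 6: 'aa' -> MATCH
Total matches: 4

4


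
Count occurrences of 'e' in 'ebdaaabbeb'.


Scanning 'ebdaaabbeb' for 'e':
  Position 0: 'e' -> MATCH (count: 1)
  Position 8: 'e' -> MATCH (count: 2)
Total occurrences of 'e': 2

2


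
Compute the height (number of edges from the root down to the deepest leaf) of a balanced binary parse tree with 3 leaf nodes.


In a balanced binary tree with n leaves the deepest leaf is ceil(log2(n)) edges below the root.
log2(3) = 1.5850
ceil(1.5850) = 2
height (edges) = 2

2


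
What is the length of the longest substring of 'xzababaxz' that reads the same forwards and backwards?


Scanning 'xzababaxz' for palindromic substrings.
Substring at positions 2-6: 'ababa'.
Check: reverse('ababa') = 'ababa' -> palindrome confirmed.
Neighbouring characters ('z' / 'x') break symmetry, so it cannot extend further.
No longer palindromic substring exists; longest length = 5

5


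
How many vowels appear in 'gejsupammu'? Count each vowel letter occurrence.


Scanning each character of 'gejsupammu':
  Position 1: 'g' -> consonant (running count: 0)
  Position 2: 'e' -> vowel (running count: 1)
  Position 3: 'j' -> consonant (running count: 1)
  Position 4: 's' -> consonant (running count: 1)
  Position 5: 'u' -> vowel (running count: 2)
  Position 6: 'p' -> consonant (running count: 2)
  Position 7: 'a' -> vowel (running count: 3)
  Position 8: 'm' -> consonant (running count: 3)
  Position 9: 'm' -> consonant (running count: 3)
  Position 10: 'u' -> vowel (running count: 4)
Total vowels: 4

4


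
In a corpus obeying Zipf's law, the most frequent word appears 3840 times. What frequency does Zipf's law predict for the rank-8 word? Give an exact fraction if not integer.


Zipf's law: freq(rank) = f1 / rank
f1 = 3840, rank = 8
freq = 3840 / 8
= 480

480


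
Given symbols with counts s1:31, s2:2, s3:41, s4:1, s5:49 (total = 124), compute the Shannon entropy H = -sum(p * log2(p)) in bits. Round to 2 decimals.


Computing entropy H = -sum(p_i * log2(p_i)):
  s1: p = 31/124 = 0.2500, -p*log2(p) = 0.5000
  s2: p = 2/124 = 0.0161, -p*log2(p) = 0.0960
  s3: p = 41/124 = 0.3306, -p*log2(p) = 0.5279
  s4: p = 1/124 = 0.0081, -p*log2(p) = 0.0561
  s5: p = 49/124 = 0.3952, -p*log2(p) = 0.5293
H = sum of terms = 1.7093
Rounded to 2 decimals: 1.71

1.71


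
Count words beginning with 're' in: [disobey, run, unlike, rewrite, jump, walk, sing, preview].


Checking each word for prefix 're':
  'disobey' -> no (count: 0)
  'run' -> no (count: 0)
  'unlike' -> no (count: 0)
  'rewrite' -> YES, starts with 're' (count: 1)
  'jump' -> no (count: 1)
  'walk' -> no (count: 1)
  'sing' -> no (count: 1)
  'preview' -> no (count: 1)
Total with prefix 're': 1

1


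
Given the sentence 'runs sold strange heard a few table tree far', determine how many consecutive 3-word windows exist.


Word trigrams from [9] words:
  Trigram 1: (runs sold strange)
  Trigram 2: (sold strange heard)
  Trigram 3: (strange heard a)
  Trigram 4: (heard a few)
  Trigram 5: (a few table)
  Trigram 6: (few table tree)
  Trigram 7: (table tree far)
Total word trigrams: 9 - 2 = 7

7


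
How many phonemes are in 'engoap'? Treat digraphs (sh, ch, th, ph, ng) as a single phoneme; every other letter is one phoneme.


Parsing 'engoap' greedily, digraphs first:
  'e' -> vowel phoneme (phonemes so far: 1)
  'ng' -> digraph (1 consonant phoneme) (phonemes so far: 2)
  'o' -> vowel phoneme (phonemes so far: 3)
  'a' -> vowel phoneme (phonemes so far: 4)
  'p' -> consonant phoneme (phonemes so far: 5)
Total phonemes: 5

5


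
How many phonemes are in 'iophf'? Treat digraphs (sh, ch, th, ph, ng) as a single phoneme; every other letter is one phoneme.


Parsing 'iophf' greedily, digraphs first:
  'i' -> vowel phoneme (phonemes so far: 1)
  'o' -> vowel phoneme (phonemes so far: 2)
  'ph' -> digraph (1 consonant phoneme) (phonemes so far: 3)
  'f' -> consonant phoneme (phonemes so far: 4)
Total phonemes: 4

4


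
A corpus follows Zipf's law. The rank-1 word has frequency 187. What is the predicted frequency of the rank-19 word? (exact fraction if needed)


Zipf's law: freq(rank) = f1 / rank
f1 = 187, rank = 19
freq = 187 / 19
GCD(187, 19) = 1
Simplified: 187/19

187/19


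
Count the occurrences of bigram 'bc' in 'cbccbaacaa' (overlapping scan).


Scanning 'cbccbaacaa' for bigram 'bc':
  Position 0: 'cb' -> no
  Position 1: 'bc' -> MATCH
  Position 2: 'cc' -> no
  Position 3: 'cb' -> no
  Position 4: 'ba' -> no
  Position 5: 'aa' -> no
  Position 6: 'ac' -> no
  Position 7: 'ca' -> no
  Position 8: 'aa' -> no
Total matches: 1

1


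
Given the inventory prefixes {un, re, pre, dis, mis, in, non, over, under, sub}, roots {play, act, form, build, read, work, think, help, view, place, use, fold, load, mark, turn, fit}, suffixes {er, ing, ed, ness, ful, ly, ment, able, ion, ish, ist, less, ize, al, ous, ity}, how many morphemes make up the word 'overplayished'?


Segmenting 'overplayished' against the inventory:
  'over' -> prefix (morpheme 1)
  'play' -> root (morpheme 2)
  'ish' -> suffix (morpheme 3)
  'ed' -> suffix (morpheme 4)
Total morphemes: 4

4


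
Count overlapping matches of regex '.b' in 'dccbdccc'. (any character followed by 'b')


Pattern: .b means any character followed by 'b'.
Scanning 'dccbdccc' position-by-position:
  Pos 0: window 'dc' -> no
  Pos 1: window 'cc' -> no
  Pos 2: window 'cb' -> MATCH
  Pos 3: window 'bd' -> no
  Pos 4: window 'dc' -> no
  Pos 5: window 'cc' -> no
  Pos 6: window 'cc' -> no
  Pos 7: window 'c' -> no
Total matches: 1

1


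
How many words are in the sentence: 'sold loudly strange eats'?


Counting words by splitting on spaces:
  Word 1: 'sold'
  Word 2: 'loudly'
  Word 3: 'strange'
  Word 4: 'eats'
Total words: 4

4


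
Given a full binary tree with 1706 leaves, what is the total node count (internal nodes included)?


Leaf nodes (terminals): 1706
Internal nodes = n - 1 = 1706 - 1 = 1705
Total = leaves + internal = 1706 + 1705 = 3411

3411


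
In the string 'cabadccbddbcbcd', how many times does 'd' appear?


Scanning 'cabadccbddbcbcd' for 'd':
  Position 4: 'd' -> MATCH (count: 1)
  Position 8: 'd' -> MATCH (count: 2)
  Position 9: 'd' -> MATCH (count: 3)
  Position 14: 'd' -> MATCH (count: 4)
Total occurrences of 'd': 4

4


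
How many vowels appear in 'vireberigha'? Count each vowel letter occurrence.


Scanning each character of 'vireberigha':
  Position 1: 'v' -> consonant (running count: 0)
  Position 2: 'i' -> vowel (running count: 1)
  Position 3: 'r' -> consonant (running count: 1)
  Position 4: 'e' -> vowel (running count: 2)
  Position 5: 'b' -> consonant (running count: 2)
  Position 6: 'e' -> vowel (running count: 3)
  Position 7: 'r' -> consonant (running count: 3)
  Position 8: 'i' -> vowel (running count: 4)
  Position 9: 'g' -> consonant (running count: 4)
  Position 10: 'h' -> consonant (running count: 4)
  Position 11: 'a' -> vowel (running count: 5)
Total vowels: 5

5


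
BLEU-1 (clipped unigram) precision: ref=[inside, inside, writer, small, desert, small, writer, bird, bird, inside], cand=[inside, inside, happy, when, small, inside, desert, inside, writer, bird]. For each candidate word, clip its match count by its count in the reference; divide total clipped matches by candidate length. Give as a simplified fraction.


Reference word counts: {'bird': 2, 'desert': 1, 'inside': 3, 'small': 2, 'writer': 2}
Checking each candidate word (with clipping):
  'inside' -> in reference (ref count 3, used 1/3) -> match (matches: 1)
  'inside' -> in reference (ref count 3, used 2/3) -> match (matches: 2)
  'happy' -> not in reference -> no match (matches: 2)
  'when' -> not in reference -> no match (matches: 2)
  'small' -> in reference (ref count 2, used 1/2) -> match (matches: 3)
  'inside' -> in reference (ref count 3, used 3/3) -> match (matches: 4)
  'desert' -> in reference (ref count 1, used 1/1) -> match (matches: 5)
  'inside' -> ref count 3 already used up (3/3) -> clipped, no match (matches: 5)
  'writer' -> in reference (ref count 2, used 1/2) -> match (matches: 6)
  'bird' -> in reference (ref count 2, used 1/2) -> match (matches: 7)
Clipped matches: 7, Candidate length: 10
Precision = 7/10

7/10


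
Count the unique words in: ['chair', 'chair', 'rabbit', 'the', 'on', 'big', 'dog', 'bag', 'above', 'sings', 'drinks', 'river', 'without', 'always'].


Listing all tokens and tracking unique types:
  Token 1: 'chair' -> NEW (unique so far: 1)
  Token 2: 'chair' -> duplicate (unique so far: 1)
  Token 3: 'rabbit' -> NEW (unique so far: 2)
  Token 4: 'the' -> NEW (unique so far: 3)
  Token 5: 'on' -> NEW (unique so far: 4)
  Token 6: 'big' -> NEW (unique so far: 5)
  Token 7: 'dog' -> NEW (unique so far: 6)
  Token 8: 'bag' -> NEW (unique so far: 7)
  Token 9: 'above' -> NEW (unique so far: 8)
  Token 10: 'sings' -> NEW (unique so far: 9)
  Token 11: 'drinks' -> NEW (unique so far: 10)
  Token 12: 'river' -> NEW (unique so far: 11)
  Token 13: 'without' -> NEW (unique so far: 12)
  Token 14: 'always' -> NEW (unique so far: 13)
Unique types: ('above', 'always', 'bag', 'big', 'chair', 'dog', 'drinks', 'on', 'rabbit', 'river', 'sings', 'the', 'without')
Vocabulary size: 13

13


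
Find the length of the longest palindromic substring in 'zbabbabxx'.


Scanning 'zbabbabxx' for palindromic substrings.
Substring at positions 1-6: 'babbab'.
Check: reverse('babbab') = 'babbab' -> palindrome confirmed.
Neighbouring characters ('z' / 'x') break symmetry, so it cannot extend further.
No longer palindromic substring exists; longest length = 6

6


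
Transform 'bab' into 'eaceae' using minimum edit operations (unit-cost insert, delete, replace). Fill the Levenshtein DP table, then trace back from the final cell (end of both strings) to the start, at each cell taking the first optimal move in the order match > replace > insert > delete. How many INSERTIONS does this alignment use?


Edit distance = 5. Backtracking from cell (3, 6) with preference match > replace > insert > delete,
then listing the resulting alignment 'bab' -> 'eaceae' left to right:
  Step 1: insert 'e' [insertion #1]
  Step 2: insert 'a' [insertion #2]
  Step 3: insert 'c' [insertion #3]
  Step 4: replace b->e
  Step 5: keep 'a'
  Step 6: replace b->e
Total insertions: 3

3


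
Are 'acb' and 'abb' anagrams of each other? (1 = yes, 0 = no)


Sort characters of 'acb': 'abc'
Sort characters of 'abb': 'abb'
Sorted forms differ -> they are NOT anagrams
Result: 0

0


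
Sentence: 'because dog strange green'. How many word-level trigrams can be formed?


Word trigrams from [4] words:
  Trigram 1: (because dog strange)
  Trigram 2: (dog strange green)
Total word trigrams: 4 - 2 = 2

2


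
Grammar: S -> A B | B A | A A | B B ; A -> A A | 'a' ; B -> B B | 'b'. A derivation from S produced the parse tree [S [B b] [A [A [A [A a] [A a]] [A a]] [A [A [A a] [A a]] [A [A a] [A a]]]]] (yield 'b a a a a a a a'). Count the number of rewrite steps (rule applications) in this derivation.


Every bracketed nonterminal node [X ...] in the tree is produced by exactly one rule application.
Reading the tree off as a leftmost derivation:
  Step 1: S  =>  B A   (applied S -> B A)
  Step 2: B A  =>  b A   (applied B -> b)
  Step 3: b A  =>  b A A   (applied A -> A A)
  Step 4: b A A  =>  b A A A   (applied A -> A A)
  Step 5: b A A A  =>  b A A A A   (applied A -> A A)
  Step 6: b A A A A  =>  b a A A A   (applied A -> a)
  Step 7: b a A A A  =>  b a a A A   (applied A -> a)
  Step 8: b a a A A  =>  b a a a A   (applied A -> a)
  Step 9: b a a a A  =>  b a a a A A   (applied A -> A A)
  Step 10: b a a a A A  =>  b a a a A A A   (applied A -> A A)
  Step 11: b a a a A A A  =>  b a a a a A A   (applied A -> a)
  Step 12: b a a a a A A  =>  b a a a a a A   (applied A -> a)
  Step 13: b a a a a a A  =>  b a a a a a A A   (applied A -> A A)
  Step 14: b a a a a a A A  =>  b a a a a a a A   (applied A -> a)
  Step 15: b a a a a a a A  =>  b a a a a a a a   (applied A -> a)
Final yield: b a a a a a a a
Total rewrite steps: 15

15


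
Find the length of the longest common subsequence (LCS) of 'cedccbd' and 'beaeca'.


DP table for LCS of 'cedccbd' and 'beaeca':
       b  e  a  e  c  a
    0  0  0  0  0  0  0
  c 0  0  0  0  0  1  1
  e 0  0  1  1  1  1  1
  d 0  0  1  1  1  1  1
  c 0  0  1  1  1  2  2
  c 0  0  1  1  1  2  2
  b 0  1  1  1  1  2  2
  d 0  1  1  1  1  2  2
LCS: 'ec'
LCS length = 2

2


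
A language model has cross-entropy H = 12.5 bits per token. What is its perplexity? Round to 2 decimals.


Perplexity formula: PP = 2^H
H = 12.5
PP = 2^12.5
Decompose: 2^12.5 = 2^12 * 2^0.5 = 2^12 * sqrt(2)
2^12 = 4096, sqrt(2) ~ 1.4142136
PP ~ 4096 * 1.4142136 = 5792.6189056
Rounded to 2 decimals: 5792.62

5792.62


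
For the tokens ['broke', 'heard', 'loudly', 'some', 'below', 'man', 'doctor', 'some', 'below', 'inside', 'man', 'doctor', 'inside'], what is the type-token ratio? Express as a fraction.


Tokens: 13
Unique types: ('below', 'broke', 'doctor', 'heard', 'inside', 'loudly', 'man', 'some') = 8
TTR = 8/13
Already in lowest terms.

8/13


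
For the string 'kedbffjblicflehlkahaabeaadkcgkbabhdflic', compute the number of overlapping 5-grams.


String 'kedbffjblicflehlkahaabeaadkcgkbabhdflic' has length L = 39.
Number of overlapping n-grams = L - n + 1
Substituting: 39 - 5 + 1 = 35

35


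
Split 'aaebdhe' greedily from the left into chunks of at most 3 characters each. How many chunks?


'aaebdhe' has 7 characters.
Chunking with max size 3:
  Chunk 1: 'aae' (positions 0-2)
  Chunk 2: 'bdh' (positions 3-5)
  Chunk 3: 'e' (positions 6-6)
Total chunks: ceil(7 / 3) = 3

3


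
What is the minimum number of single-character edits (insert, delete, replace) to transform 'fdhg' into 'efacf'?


Building DP table for s1='fdhg' (len 4) and s2='efacf' (len 5):
       e  f  a  c  f
    0  1  2  3  4  5
  f 1  1  1  2  3  4
  d 2  2  2  2  3  4
  h 3  3  3  3  3  4
  g 4  4  4  4  4  4
Edit distance = dp[4][5] = 4

4


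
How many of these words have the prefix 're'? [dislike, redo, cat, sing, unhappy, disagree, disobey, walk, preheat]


Checking each word for prefix 're':
  'dislike' -> no (count: 0)
  'redo' -> YES, starts with 're' (count: 1)
  'cat' -> no (count: 1)
  'sing' -> no (count: 1)
  'unhappy' -> no (count: 1)
  'disagree' -> no (count: 1)
  'disobey' -> no (count: 1)
  'walk' -> no (count: 1)
  'preheat' -> no (count: 1)
Total with prefix 're': 1

1


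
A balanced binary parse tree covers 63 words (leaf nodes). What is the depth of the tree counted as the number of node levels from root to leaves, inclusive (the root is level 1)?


In a balanced binary tree with n leaves the deepest leaf is ceil(log2(n)) edges below the root,
so counting node levels inclusive of root and leaves gives ceil(log2(n)) + 1 levels.
log2(63) = 5.9773
ceil(5.9773) = 6
levels = 6 + 1 = 7

7


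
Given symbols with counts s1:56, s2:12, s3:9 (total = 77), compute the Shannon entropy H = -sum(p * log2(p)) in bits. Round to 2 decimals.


Computing entropy H = -sum(p_i * log2(p_i)):
  s1: p = 56/77 = 0.7273, -p*log2(p) = 0.3341
  s2: p = 12/77 = 0.1558, -p*log2(p) = 0.4179
  s3: p = 9/77 = 0.1169, -p*log2(p) = 0.3620
H = sum of terms = 1.1140
Rounded to 2 decimals: 1.11

1.11


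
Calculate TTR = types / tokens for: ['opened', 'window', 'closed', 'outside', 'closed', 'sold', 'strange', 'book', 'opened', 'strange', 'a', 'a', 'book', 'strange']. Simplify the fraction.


Tokens: 14
Unique types: ('a', 'book', 'closed', 'opened', 'outside', 'sold', 'strange', 'window') = 8
TTR = 8/14
Simplify: divide both by 2 -> 4/7
TTR = 4/7

4/7


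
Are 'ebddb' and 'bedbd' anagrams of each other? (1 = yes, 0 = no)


Sort characters of 'ebddb': 'bbdde'
Sort characters of 'bedbd': 'bbdde'
Sorted forms match -> they ARE anagrams
Result: 1

1


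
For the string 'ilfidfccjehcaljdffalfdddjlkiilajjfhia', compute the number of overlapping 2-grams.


String 'ilfidfccjehcaljdffalfdddjlkiilajjfhia' has length L = 37.
Number of overlapping n-grams = L - n + 1
Substituting: 37 - 2 + 1 = 36

36


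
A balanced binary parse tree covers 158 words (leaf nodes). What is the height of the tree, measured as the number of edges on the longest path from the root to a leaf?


In a balanced binary tree with n leaves the deepest leaf is ceil(log2(n)) edges below the root.
log2(158) = 7.3038
ceil(7.3038) = 8
height (edges) = 8

8


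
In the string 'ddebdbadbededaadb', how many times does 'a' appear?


Scanning 'ddebdbadbededaadb' for 'a':
  Position 6: 'a' -> MATCH (count: 1)
  Position 13: 'a' -> MATCH (count: 2)
  Position 14: 'a' -> MATCH (count: 3)
Total occurrences of 'a': 3

3


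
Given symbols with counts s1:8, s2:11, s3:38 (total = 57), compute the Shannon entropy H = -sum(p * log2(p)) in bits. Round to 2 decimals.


Computing entropy H = -sum(p_i * log2(p_i)):
  s1: p = 8/57 = 0.1404, -p*log2(p) = 0.3976
  s2: p = 11/57 = 0.1930, -p*log2(p) = 0.4580
  s3: p = 38/57 = 0.6667, -p*log2(p) = 0.3900
H = sum of terms = 1.2456
Rounded to 2 decimals: 1.25

1.25


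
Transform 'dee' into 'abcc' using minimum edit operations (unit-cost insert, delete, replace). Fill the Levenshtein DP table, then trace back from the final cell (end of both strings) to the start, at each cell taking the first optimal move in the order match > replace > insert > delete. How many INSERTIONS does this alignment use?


Edit distance = 4. Backtracking from cell (3, 4) with preference match > replace > insert > delete,
then listing the resulting alignment 'dee' -> 'abcc' left to right:
  Step 1: insert 'a' [insertion #1]
  Step 2: replace d->b
  Step 3: replace e->c
  Step 4: replace e->c
Total insertions: 1

1


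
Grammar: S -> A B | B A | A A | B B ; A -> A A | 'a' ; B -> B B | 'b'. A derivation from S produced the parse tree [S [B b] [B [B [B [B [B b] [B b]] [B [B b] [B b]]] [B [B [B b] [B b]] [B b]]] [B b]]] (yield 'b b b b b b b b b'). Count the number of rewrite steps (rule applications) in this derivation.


Every bracketed nonterminal node [X ...] in the tree is produced by exactly one rule application.
Reading the tree off as a leftmost derivation:
  Step 1: S  =>  B B   (applied S -> B B)
  Step 2: B B  =>  b B   (applied B -> b)
  Step 3: b B  =>  b B B   (applied B -> B B)
  Step 4: b B B  =>  b B B B   (applied B -> B B)
  Step 5: b B B B  =>  b B B B B   (applied B -> B B)
  Step 6: b B B B B  =>  b B B B B B   (applied B -> B B)
  Step 7: b B B B B B  =>  b b B B B B   (applied B -> b)
  Step 8: b b B B B B  =>  b b b B B B   (applied B -> b)
  Step 9: b b b B B B  =>  b b b B B B B   (applied B -> B B)
  Step 10: b b b B B B B  =>  b b b b B B B   (applied B -> b)
  Step 11: b b b b B B B  =>  b b b b b B B   (applied B -> b)
  Step 12: b b b b b B B  =>  b b b b b B B B   (applied B -> B B)
  Step 13: b b b b b B B B  =>  b b b b b B B B B   (applied B -> B B)
  Step 14: b b b b b B B B B  =>  b b b b b b B B B   (applied B -> b)
  Step 15: b b b b b b B B B  =>  b b b b b b b B B   (applied B -> b)
  Step 16: b b b b b b b B B  =>  b b b b b b b b B   (applied B -> b)
  Step 17: b b b b b b b b B  =>  b b b b b b b b b   (applied B -> b)
Final yield: b b b b b b b b b
Total rewrite steps: 17

17


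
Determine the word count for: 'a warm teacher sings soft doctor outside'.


Counting words by splitting on spaces:
  Word 1: 'a'
  Word 2: 'warm'
  Word 3: 'teacher'
  Word 4: 'sings'
  Word 5: 'soft'
  Word 6: 'doctor'
  Word 7: 'outside'
Total words: 7

7


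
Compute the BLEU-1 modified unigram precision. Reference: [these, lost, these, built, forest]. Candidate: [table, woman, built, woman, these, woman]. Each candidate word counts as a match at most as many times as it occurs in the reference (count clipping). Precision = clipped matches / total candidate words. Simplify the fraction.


Reference word counts: {'built': 1, 'forest': 1, 'lost': 1, 'these': 2}
Checking each candidate word (with clipping):
  'table' -> not in reference -> no match (matches: 0)
  'woman' -> not in reference -> no match (matches: 0)
  'built' -> in reference (ref count 1, used 1/1) -> match (matches: 1)
  'woman' -> not in reference -> no match (matches: 1)
  'these' -> in reference (ref count 2, used 1/2) -> match (matches: 2)
  'woman' -> not in reference -> no match (matches: 2)
Clipped matches: 2, Candidate length: 6
Precision = 2/6 = 1/3

1/3


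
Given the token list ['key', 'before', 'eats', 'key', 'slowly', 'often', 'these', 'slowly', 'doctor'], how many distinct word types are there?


Listing all tokens and tracking unique types:
  Token 1: 'key' -> NEW (unique so far: 1)
  Token 2: 'before' -> NEW (unique so far: 2)
  Token 3: 'eats' -> NEW (unique so far: 3)
  Token 4: 'key' -> duplicate (unique so far: 3)
  Token 5: 'slowly' -> NEW (unique so far: 4)
  Token 6: 'often' -> NEW (unique so far: 5)
  Token 7: 'these' -> NEW (unique so far: 6)
  Token 8: 'slowly' -> duplicate (unique so far: 6)
  Token 9: 'doctor' -> NEW (unique so far: 7)
Unique types: ('before', 'doctor', 'eats', 'key', 'often', 'slowly', 'these')
Vocabulary size: 7

7


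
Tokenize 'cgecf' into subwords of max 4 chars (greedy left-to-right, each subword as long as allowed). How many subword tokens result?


'cgecf' has 5 characters.
Chunking with max size 4:
  Chunk 1: 'cgec' (positions 0-3)
  Chunk 2: 'f' (positions 4-4)
Total chunks: ceil(5 / 4) = 2

2


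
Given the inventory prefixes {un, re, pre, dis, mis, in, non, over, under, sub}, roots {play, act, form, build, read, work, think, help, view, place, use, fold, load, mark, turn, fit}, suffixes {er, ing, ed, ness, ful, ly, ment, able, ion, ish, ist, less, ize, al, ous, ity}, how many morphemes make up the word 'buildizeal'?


Segmenting 'buildizeal' against the inventory:
  'build' -> root (morpheme 1)
  'ize' -> suffix (morpheme 2)
  'al' -> suffix (morpheme 3)
Total morphemes: 3

3


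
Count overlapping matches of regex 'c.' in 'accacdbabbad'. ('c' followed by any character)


Pattern: c. means 'c' followed by any character.
Scanning 'accacdbabbad' position-by-position:
  Pos 0: window 'ac' -> no
  Pos 1: window 'cc' -> MATCH
  Pos 2: window 'ca' -> MATCH
  Pos 3: window 'ac' -> no
  Pos 4: window 'cd' -> MATCH
  Pos 5: window 'db' -> no
  Pos 6: window 'ba' -> no
  Pos 7: window 'ab' -> no
  Pos 8: window 'bb' -> no
  Pos 9: window 'ba' -> no
  Pos 10: window 'ad' -> no
  Pos 11: window 'd' -> no
Total matches: 3

3


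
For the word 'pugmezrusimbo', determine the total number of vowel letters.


Scanning each character of 'pugmezrusimbo':
  Position 1: 'p' -> consonant (running count: 0)
  Position 2: 'u' -> vowel (running count: 1)
  Position 3: 'g' -> consonant (running count: 1)
  Position 4: 'm' -> consonant (running count: 1)
  Position 5: 'e' -> vowel (running count: 2)
  Position 6: 'z' -> consonant (running count: 2)
  Position 7: 'r' -> consonant (running count: 2)
  Position 8: 'u' -> vowel (running count: 3)
  Position 9: 's' -> consonant (running count: 3)
  Position 10: 'i' -> vowel (running count: 4)
  Position 11: 'm' -> consonant (running count: 4)
  Position 12: 'b' -> consonant (running count: 4)
  Position 13: 'o' -> vowel (running count: 5)
Total vowels: 5

5


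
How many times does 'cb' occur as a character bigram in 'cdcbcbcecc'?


Scanning 'cdcbcbcecc' for bigram 'cb':
  Position 0: 'cd' -> no
  Position 1: 'dc' -> no
  Position 2: 'cb' -> MATCH
  Position 3: 'bc' -> no
  Position 4: 'cb' -> MATCH
  Position 5: 'bc' -> no
  Position 6: 'ce' -> no
  Position 7: 'ec' -> no
  Position 8: 'cc' -> no
Total matches: 2

2


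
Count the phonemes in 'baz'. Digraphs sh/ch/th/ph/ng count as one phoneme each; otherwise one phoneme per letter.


Parsing 'baz' greedily, digraphs first:
  'b' -> consonant phoneme (phonemes so far: 1)
  'a' -> vowel phoneme (phonemes so far: 2)
  'z' -> consonant phoneme (phonemes so far: 3)
Total phonemes: 3

3


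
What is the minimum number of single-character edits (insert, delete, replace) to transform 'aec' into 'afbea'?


Building DP table for s1='aec' (len 3) and s2='afbea' (len 5):
       a  f  b  e  a
    0  1  2  3  4  5
  a 1  0  1  2  3  4
  e 2  1  1  2  2  3
  c 3  2  2  2  3  3
Edit distance = dp[3][5] = 3

3


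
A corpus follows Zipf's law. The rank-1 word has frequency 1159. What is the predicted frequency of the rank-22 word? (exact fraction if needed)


Zipf's law: freq(rank) = f1 / rank
f1 = 1159, rank = 22
freq = 1159 / 22
GCD(1159, 22) = 1
Simplified: 1159/22

1159/22


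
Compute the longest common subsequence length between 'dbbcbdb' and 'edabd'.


DP table for LCS of 'dbbcbdb' and 'edabd':
       e  d  a  b  d
    0  0  0  0  0  0
  d 0  0  1  1  1  1
  b 0  0  1  1  2  2
  b 0  0  1  1  2  2
  c 0  0  1  1  2  2
  b 0  0  1  1  2  2
  d 0  0  1  1  2  3
  b 0  0  1  1  2  3
LCS: 'dbd'
LCS length = 3

3


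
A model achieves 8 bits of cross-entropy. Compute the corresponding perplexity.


Perplexity formula: PP = 2^H
H = 8
PP = 2^8
Steps: 2^1 = 2, 2^2 = 4, 2^3 = 8, 2^4 = 16, 2^5 = 32, 2^6 = 64, 2^7 = 128, 2^8 = 256
PP = 256

256


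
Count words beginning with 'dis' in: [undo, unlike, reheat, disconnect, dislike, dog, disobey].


Checking each word for prefix 'dis':
  'undo' -> no (count: 0)
  'unlike' -> no (count: 0)
  'reheat' -> no (count: 0)
  'disconnect' -> YES, starts with 'dis' (count: 1)
  'dislike' -> YES, starts with 'dis' (count: 2)
  'dog' -> no (count: 2)
  'disobey' -> YES, starts with 'dis' (count: 3)
Total with prefix 'dis': 3

3


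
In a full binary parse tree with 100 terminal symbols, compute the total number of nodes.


Leaf nodes (terminals): 100
Internal nodes = n - 1 = 100 - 1 = 99
Total = leaves + internal = 100 + 99 = 199

199


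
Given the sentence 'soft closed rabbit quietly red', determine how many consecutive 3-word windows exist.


Word trigrams from [5] words:
  Trigram 1: (soft closed rabbit)
  Trigram 2: (closed rabbit quietly)
  Trigram 3: (rabbit quietly red)
Total word trigrams: 5 - 2 = 3

3


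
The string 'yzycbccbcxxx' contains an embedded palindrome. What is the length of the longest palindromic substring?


Scanning 'yzycbccbcxxx' for palindromic substrings.
Substring at positions 3-8: 'cbccbc'.
Check: reverse('cbccbc') = 'cbccbc' -> palindrome confirmed.
Neighbouring characters ('y' / 'x') break symmetry, so it cannot extend further.
No longer palindromic substring exists; longest length = 6

6


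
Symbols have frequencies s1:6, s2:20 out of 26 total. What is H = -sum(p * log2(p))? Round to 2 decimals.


Computing entropy H = -sum(p_i * log2(p_i)):
  s1: p = 6/26 = 0.2308, -p*log2(p) = 0.4882
  s2: p = 20/26 = 0.7692, -p*log2(p) = 0.2912
H = sum of terms = 0.7794
Rounded to 2 decimals: 0.78

0.78


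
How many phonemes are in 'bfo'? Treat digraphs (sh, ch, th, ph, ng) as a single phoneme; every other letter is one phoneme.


Parsing 'bfo' greedily, digraphs first:
  'b' -> consonant phoneme (phonemes so far: 1)
  'f' -> consonant phoneme (phonemes so far: 2)
  'o' -> vowel phoneme (phonemes so far: 3)
Total phonemes: 3

3


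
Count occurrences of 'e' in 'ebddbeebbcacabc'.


Scanning 'ebddbeebbcacabc' for 'e':
  Position 0: 'e' -> MATCH (count: 1)
  Position 5: 'e' -> MATCH (count: 2)
  Position 6: 'e' -> MATCH (count: 3)
Total occurrences of 'e': 3

3


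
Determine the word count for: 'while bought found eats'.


Counting words by splitting on spaces:
  Word 1: 'while'
  Word 2: 'bought'
  Word 3: 'found'
  Word 4: 'eats'
Total words: 4

4


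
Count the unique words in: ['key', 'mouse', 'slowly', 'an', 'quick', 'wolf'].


Listing all tokens and tracking unique types:
  Token 1: 'key' -> NEW (unique so far: 1)
  Token 2: 'mouse' -> NEW (unique so far: 2)
  Token 3: 'slowly' -> NEW (unique so far: 3)
  Token 4: 'an' -> NEW (unique so far: 4)
  Token 5: 'quick' -> NEW (unique so far: 5)
  Token 6: 'wolf' -> NEW (unique so far: 6)
Unique types: ('an', 'key', 'mouse', 'quick', 'slowly', 'wolf')
Vocabulary size: 6

6


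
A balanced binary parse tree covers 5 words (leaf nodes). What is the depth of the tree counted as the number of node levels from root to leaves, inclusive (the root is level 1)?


In a balanced binary tree with n leaves the deepest leaf is ceil(log2(n)) edges below the root,
so counting node levels inclusive of root and leaves gives ceil(log2(n)) + 1 levels.
log2(5) = 2.3219
ceil(2.3219) = 3
levels = 3 + 1 = 4

4


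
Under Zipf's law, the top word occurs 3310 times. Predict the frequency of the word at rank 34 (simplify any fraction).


Zipf's law: freq(rank) = f1 / rank
f1 = 3310, rank = 34
freq = 3310 / 34
GCD(3310, 34) = 2
Simplified: 1655/17

1655/17


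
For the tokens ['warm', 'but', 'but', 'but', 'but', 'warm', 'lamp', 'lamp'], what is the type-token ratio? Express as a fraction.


Tokens: 8
Unique types: ('but', 'lamp', 'warm') = 3
TTR = 3/8
Already in lowest terms.

3/8


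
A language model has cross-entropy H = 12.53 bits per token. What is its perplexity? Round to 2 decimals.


Perplexity formula: PP = 2^H
H = 12.53
PP = 2^12.53
Decompose: 2^12.53 = 2^12 * 2^0.53
2^12 = 4096, 2^0.53 ~ 1.4439292
PP ~ 4096 * 1.4439292 = 5914.3340032
Rounded to 2 decimals: 5914.33

5914.33


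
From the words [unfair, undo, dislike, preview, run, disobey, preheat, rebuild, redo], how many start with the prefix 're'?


Checking each word for prefix 're':
  'unfair' -> no (count: 0)
  'undo' -> no (count: 0)
  'dislike' -> no (count: 0)
  'preview' -> no (count: 0)
  'run' -> no (count: 0)
  'disobey' -> no (count: 0)
  'preheat' -> no (count: 0)
  'rebuild' -> YES, starts with 're' (count: 1)
  'redo' -> YES, starts with 're' (count: 2)
Total with prefix 're': 2

2


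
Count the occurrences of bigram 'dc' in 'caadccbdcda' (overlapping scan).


Scanning 'caadccbdcda' for bigram 'dc':
  Position 0: 'ca' -> no
  Position 1: 'aa' -> no
  Position 2: 'ad' -> no
  Position 3: 'dc' -> MATCH
  Position 4: 'cc' -> no
  Position 5: 'cb' -> no
  Position 6: 'bd' -> no
  Position 7: 'dc' -> MATCH
  Position 8: 'cd' -> no
  Position 9: 'da' -> no
Total matches: 2

2
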